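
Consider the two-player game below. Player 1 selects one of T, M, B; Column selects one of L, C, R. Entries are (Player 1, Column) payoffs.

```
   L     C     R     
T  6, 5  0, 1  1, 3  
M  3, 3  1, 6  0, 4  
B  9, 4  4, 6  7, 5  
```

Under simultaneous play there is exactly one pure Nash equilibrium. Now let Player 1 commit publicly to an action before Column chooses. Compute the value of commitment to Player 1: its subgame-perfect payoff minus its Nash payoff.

2

Work backward from Column's decision.
- T: BR = L, leader payoff 6.
- M: BR = C, leader payoff 1.
- B: BR = C, leader payoff 4.
Maximizing over 6, 1, 4, Player 1 chooses T. Subgame-perfect outcome: (T, L) with payoffs (6, 5).
Now find the simultaneous Nash equilibrium.
Player 1's best replies: L→B; C→B; R→B.
Column's best replies: T→L; M→C; B→C.
The unique mutual best reply is (B, C), giving (4, 6).
Player 1's commitment gain: 6 − 4 = 2.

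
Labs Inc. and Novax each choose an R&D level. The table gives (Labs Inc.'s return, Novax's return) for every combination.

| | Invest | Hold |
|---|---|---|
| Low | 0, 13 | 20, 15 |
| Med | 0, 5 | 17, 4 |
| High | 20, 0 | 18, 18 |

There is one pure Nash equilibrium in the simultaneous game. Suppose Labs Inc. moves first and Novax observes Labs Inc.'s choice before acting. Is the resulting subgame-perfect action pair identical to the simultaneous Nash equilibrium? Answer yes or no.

yes

Solve by backward induction (Labs Inc. leads).
- Low: Novax compares 13, 15 and picks Hold; Labs Inc. would get 20.
- Med: Novax compares 5, 4 and picks Invest; Labs Inc. would get 0.
- High: Novax compares 0, 18 and picks Hold; Labs Inc. would get 18.
Labs Inc.'s induced payoffs are 20, 0, 18, so Labs Inc. commits to Low. Subgame-perfect outcome: (Low, Hold) with payoffs (20, 15).
For the simultaneous game, intersect best replies.
Labs Inc.'s best replies: Invest→High; Hold→Low.
Novax's best replies: Low→Hold; Med→Invest; High→Hold.
Only (Low, Hold) has each player best-responding; Nash payoffs (20, 15).
Sequential outcome (Low, Hold) coincides with the Nash profile (Low, Hold).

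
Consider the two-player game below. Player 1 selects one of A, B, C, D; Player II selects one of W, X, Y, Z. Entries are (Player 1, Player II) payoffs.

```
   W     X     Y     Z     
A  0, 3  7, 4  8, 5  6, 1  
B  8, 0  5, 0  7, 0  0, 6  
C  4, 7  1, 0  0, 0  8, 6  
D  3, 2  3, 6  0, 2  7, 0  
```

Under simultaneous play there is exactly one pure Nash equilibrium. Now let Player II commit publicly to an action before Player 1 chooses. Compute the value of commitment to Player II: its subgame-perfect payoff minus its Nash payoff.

Work backward from Player 1's decision.
- W → Player 1 plays B (best of 0, 8, 4, 3); Player II gets 0.
- X → Player 1 plays A (best of 7, 5, 1, 3); Player II gets 4.
- Y → Player 1 plays A (best of 8, 7, 0, 0); Player II gets 5.
- Z → Player 1 plays C (best of 6, 0, 8, 7); Player II gets 6.
Among 0, 4, 5, 6, the best is 6 at Z. Subgame-perfect outcome: (C, Z) with payoffs (8, 6).
For the simultaneous game, intersect best replies.
Player 1's best replies: W→B; X→A; Y→A; Z→C.
Player II's best replies: A→Y; B→Z; C→W; D→X.
The unique mutual best reply is (A, Y), giving (8, 5).
Player II's commitment gain: 6 − 5 = 1.

1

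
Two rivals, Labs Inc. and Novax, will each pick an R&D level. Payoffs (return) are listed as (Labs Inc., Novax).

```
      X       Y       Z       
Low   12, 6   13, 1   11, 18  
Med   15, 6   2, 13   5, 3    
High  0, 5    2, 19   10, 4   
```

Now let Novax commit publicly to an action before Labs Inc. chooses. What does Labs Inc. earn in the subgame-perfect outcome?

Labs Inc. best-responds to each possible Novax move:
- X: BR = Med, leader payoff 6.
- Y: BR = Low, leader payoff 1.
- Z: BR = Low, leader payoff 18.
Among 6, 1, 18, the best is 18 at Z. Subgame-perfect outcome: (Low, Z) with payoffs (11, 18).

11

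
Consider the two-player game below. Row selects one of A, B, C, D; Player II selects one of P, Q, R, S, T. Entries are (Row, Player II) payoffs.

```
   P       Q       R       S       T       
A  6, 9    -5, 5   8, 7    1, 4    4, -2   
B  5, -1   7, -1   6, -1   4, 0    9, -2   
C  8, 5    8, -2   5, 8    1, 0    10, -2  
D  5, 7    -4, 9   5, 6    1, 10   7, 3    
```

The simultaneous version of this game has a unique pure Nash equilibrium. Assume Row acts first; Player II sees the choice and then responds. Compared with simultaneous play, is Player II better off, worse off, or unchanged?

Solve by backward induction (Row leads).
- A → Player II plays P (best of 9, 5, 7, 4, -2); Row gets 6.
- B → Player II plays S (best of -1, -1, -1, 0, -2); Row gets 4.
- C → Player II plays R (best of 5, -2, 8, 0, -2); Row gets 5.
- D → Player II plays S (best of 7, 9, 6, 10, 3); Row gets 1.
Among 6, 4, 5, 1, the best is 6 at A. Subgame-perfect outcome: (A, P) with payoffs (6, 9).
Under simultaneous play:
Row's best replies: P→C; Q→C; R→A; S→B; T→C.
Player II's best replies: A→P; B→S; C→R; D→S.
The unique mutual best reply is (B, S), giving (4, 0).
Player II earns 9 sequentially versus 0 at the Nash outcome: better off.

better off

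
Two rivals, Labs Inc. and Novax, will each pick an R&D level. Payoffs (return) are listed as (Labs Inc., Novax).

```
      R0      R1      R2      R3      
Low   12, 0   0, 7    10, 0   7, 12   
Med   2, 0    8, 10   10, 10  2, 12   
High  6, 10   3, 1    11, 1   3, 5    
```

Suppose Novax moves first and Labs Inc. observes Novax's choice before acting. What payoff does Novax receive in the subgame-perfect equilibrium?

12

Work backward from Labs Inc.'s decision.
- R0 → Labs Inc. plays Low (best of 12, 2, 6); Novax gets 0.
- R1 → Labs Inc. plays Med (best of 0, 8, 3); Novax gets 10.
- R2 → Labs Inc. plays High (best of 10, 10, 11); Novax gets 1.
- R3 → Labs Inc. plays Low (best of 7, 2, 3); Novax gets 12.
Among 0, 10, 1, 12, the best is 12 at R3. Subgame-perfect outcome: (Low, R3) with payoffs (7, 12).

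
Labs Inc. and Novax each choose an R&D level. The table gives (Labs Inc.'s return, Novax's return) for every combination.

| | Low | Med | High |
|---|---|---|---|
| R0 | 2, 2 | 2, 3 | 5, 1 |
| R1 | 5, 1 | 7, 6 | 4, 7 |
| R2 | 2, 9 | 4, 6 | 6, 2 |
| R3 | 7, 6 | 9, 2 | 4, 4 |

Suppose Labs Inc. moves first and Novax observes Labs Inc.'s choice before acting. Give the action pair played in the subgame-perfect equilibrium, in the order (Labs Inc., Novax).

Work backward from Novax's decision.
- R0 → Novax plays Med (best of 2, 3, 1); Labs Inc. gets 2.
- R1 → Novax plays High (best of 1, 6, 7); Labs Inc. gets 4.
- R2 → Novax plays Low (best of 9, 6, 2); Labs Inc. gets 2.
- R3 → Novax plays Low (best of 6, 2, 4); Labs Inc. gets 7.
Maximizing over 2, 4, 2, 7, Labs Inc. chooses R3. Subgame-perfect outcome: (R3, Low) with payoffs (7, 6).

(R3, Low)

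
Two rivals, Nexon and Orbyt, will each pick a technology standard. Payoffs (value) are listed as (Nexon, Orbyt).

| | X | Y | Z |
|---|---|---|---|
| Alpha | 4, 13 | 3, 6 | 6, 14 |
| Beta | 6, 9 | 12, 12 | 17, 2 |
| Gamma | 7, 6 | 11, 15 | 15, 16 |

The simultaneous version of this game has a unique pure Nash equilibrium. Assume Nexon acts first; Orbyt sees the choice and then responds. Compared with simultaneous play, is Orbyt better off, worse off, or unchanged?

better off

Work backward from Orbyt's decision.
- Alpha: BR = Z, leader payoff 6.
- Beta: BR = Y, leader payoff 12.
- Gamma: BR = Z, leader payoff 15.
Among 6, 12, 15, the best is 15 at Gamma. Subgame-perfect outcome: (Gamma, Z) with payoffs (15, 16).
Under simultaneous play:
Nexon's best replies: X→Gamma; Y→Beta; Z→Beta.
Orbyt's best replies: Alpha→Z; Beta→Y; Gamma→Z.
Only (Beta, Y) has each player best-responding; Nash payoffs (12, 12).
Orbyt earns 16 sequentially versus 12 at the Nash outcome: better off.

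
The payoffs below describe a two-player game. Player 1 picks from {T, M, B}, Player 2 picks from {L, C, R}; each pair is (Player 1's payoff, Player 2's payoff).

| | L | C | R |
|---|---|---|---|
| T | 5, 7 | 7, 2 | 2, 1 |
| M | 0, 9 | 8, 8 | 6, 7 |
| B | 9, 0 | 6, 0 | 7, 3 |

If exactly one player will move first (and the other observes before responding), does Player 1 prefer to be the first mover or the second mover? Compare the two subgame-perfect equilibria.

second

If Player 1 leads: Player 2's best replies are T→L, M→L, B→R; Player 1's induced payoffs 5, 0, 7; outcome (B, R), payoffs (7, 3).
If Player 2 leads: Player 1's best replies are L→B, C→M, R→B; Player 2's induced payoffs 0, 8, 3; outcome (M, C), payoffs (8, 8).
Player 1 gets 7 moving first and 8 moving second, so Player 1 prefers to move second.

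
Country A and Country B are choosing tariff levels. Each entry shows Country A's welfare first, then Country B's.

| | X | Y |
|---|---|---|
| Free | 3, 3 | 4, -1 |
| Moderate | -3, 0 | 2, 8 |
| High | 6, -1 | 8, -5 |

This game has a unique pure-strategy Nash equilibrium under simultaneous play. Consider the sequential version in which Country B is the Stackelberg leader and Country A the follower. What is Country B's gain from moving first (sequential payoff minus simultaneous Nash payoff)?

0

Backward induction with Country B moving first.
- X: Country A compares 3, -3, 6 and picks High; Country B would get -1.
- Y: Country A compares 4, 2, 8 and picks High; Country B would get -5.
Maximizing over -1, -5, Country B chooses X. Subgame-perfect outcome: (High, X) with payoffs (6, -1).
Under simultaneous play:
Country A's best replies: X→High; Y→High.
Country B's best replies: Free→X; Moderate→Y; High→X.
Only (High, X) has each player best-responding; Nash payoffs (6, -1).
Country B's commitment gain: -1 − -1 = 0.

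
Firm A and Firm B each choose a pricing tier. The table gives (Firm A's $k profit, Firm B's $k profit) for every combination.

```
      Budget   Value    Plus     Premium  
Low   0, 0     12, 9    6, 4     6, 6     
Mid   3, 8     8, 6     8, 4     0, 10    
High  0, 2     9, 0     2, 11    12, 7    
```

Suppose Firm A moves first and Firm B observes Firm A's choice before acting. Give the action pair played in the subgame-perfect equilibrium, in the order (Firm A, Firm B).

(Low, Value)

Work backward from Firm B's decision.
- Low: BR = Value, leader payoff 12.
- Mid: BR = Premium, leader payoff 0.
- High: BR = Plus, leader payoff 2.
Among 12, 0, 2, the best is 12 at Low. Subgame-perfect outcome: (Low, Value) with payoffs (12, 9).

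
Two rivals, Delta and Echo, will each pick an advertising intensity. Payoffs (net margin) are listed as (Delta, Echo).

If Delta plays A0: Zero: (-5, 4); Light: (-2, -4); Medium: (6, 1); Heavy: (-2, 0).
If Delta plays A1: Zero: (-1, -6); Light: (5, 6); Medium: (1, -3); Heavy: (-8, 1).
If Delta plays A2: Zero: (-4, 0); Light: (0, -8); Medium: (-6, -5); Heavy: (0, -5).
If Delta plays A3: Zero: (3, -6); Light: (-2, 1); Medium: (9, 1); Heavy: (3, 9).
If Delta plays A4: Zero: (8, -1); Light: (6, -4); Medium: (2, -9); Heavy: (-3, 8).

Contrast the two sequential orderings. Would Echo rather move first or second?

first

If Delta leads: Echo's best replies are A0→Zero, A1→Light, A2→Zero, A3→Heavy, A4→Heavy; Delta's induced payoffs -5, 5, -4, 3, -3; outcome (A1, Light), payoffs (5, 6).
If Echo leads: Delta's best replies are Zero→A4, Light→A4, Medium→A3, Heavy→A3; Echo's induced payoffs -1, -4, 1, 9; outcome (A3, Heavy), payoffs (3, 9).
Echo gets 9 moving first and 6 moving second, so Echo prefers to move first.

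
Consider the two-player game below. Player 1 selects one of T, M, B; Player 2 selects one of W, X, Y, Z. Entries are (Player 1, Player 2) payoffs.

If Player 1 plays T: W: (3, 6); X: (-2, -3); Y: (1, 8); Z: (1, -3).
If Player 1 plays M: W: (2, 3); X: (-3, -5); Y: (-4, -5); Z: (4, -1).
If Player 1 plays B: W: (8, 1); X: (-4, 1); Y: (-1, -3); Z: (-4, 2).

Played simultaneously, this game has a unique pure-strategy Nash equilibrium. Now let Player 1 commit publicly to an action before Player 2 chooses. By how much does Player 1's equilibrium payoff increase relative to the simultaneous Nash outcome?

1

Work backward from Player 2's decision.
- T → Player 2 plays Y (best of 6, -3, 8, -3); Player 1 gets 1.
- M → Player 2 plays W (best of 3, -5, -5, -1); Player 1 gets 2.
- B → Player 2 plays Z (best of 1, 1, -3, 2); Player 1 gets -4.
Maximizing over 1, 2, -4, Player 1 chooses M. Subgame-perfect outcome: (M, W) with payoffs (2, 3).
Under simultaneous play:
Player 1's best replies: W→B; X→T; Y→T; Z→M.
Player 2's best replies: T→Y; M→W; B→Z.
Only (T, Y) has each player best-responding; Nash payoffs (1, 8).
Player 1's commitment gain: 2 − 1 = 1.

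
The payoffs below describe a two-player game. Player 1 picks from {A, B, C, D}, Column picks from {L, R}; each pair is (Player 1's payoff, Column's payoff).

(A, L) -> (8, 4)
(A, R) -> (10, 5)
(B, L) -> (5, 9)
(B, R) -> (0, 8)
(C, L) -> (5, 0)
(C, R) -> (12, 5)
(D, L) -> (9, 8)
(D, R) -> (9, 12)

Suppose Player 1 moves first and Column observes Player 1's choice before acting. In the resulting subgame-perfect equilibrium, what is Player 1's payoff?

12

Backward induction with Player 1 moving first.
- A: Column compares 4, 5 and picks R; Player 1 would get 10.
- B: Column compares 9, 8 and picks L; Player 1 would get 5.
- C: Column compares 0, 5 and picks R; Player 1 would get 12.
- D: Column compares 8, 12 and picks R; Player 1 would get 9.
Maximizing over 10, 5, 12, 9, Player 1 chooses C. Subgame-perfect outcome: (C, R) with payoffs (12, 5).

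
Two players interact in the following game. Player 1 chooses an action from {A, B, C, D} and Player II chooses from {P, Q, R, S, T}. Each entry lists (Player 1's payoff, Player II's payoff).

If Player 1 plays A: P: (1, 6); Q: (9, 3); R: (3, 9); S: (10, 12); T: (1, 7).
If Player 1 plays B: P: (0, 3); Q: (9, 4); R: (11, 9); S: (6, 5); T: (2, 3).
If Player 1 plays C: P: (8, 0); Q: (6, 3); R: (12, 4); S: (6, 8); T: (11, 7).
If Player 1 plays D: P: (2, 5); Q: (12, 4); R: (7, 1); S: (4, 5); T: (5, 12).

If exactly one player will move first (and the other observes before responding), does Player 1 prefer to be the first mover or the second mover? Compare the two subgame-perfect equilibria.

If Player 1 leads: Player II's best replies are A→S, B→R, C→S, D→T; Player 1's induced payoffs 10, 11, 6, 5; outcome (B, R), payoffs (11, 9).
If Player II leads: Player 1's best replies are P→C, Q→D, R→C, S→A, T→C; Player II's induced payoffs 0, 4, 4, 12, 7; outcome (A, S), payoffs (10, 12).
Player 1 gets 11 moving first and 10 moving second, so Player 1 prefers to move first.

first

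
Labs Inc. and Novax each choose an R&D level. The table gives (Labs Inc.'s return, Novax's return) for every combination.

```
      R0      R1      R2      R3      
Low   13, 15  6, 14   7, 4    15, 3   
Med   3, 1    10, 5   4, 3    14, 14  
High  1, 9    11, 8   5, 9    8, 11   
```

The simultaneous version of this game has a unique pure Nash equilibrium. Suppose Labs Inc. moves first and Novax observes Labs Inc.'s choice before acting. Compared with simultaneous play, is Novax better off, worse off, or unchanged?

Novax best-responds to each possible Labs Inc. move:
- Low: BR = R0, leader payoff 13.
- Med: BR = R3, leader payoff 14.
- High: BR = R3, leader payoff 8.
Maximizing over 13, 14, 8, Labs Inc. chooses Med. Subgame-perfect outcome: (Med, R3) with payoffs (14, 14).
Now find the simultaneous Nash equilibrium.
Labs Inc.'s best replies: R0→Low; R1→High; R2→Low; R3→Low.
Novax's best replies: Low→R0; Med→R3; High→R3.
Only (Low, R0) has each player best-responding; Nash payoffs (13, 15).
Novax earns 14 sequentially versus 15 at the Nash outcome: worse off.

worse off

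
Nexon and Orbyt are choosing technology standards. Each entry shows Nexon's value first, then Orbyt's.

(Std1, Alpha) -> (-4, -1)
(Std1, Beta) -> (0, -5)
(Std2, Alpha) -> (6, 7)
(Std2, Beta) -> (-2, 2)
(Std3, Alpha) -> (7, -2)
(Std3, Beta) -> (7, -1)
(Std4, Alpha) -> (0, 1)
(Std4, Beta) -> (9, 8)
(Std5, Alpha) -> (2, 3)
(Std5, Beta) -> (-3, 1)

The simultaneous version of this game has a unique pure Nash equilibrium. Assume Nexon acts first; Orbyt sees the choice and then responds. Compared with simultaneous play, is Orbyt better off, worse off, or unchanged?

unchanged

Backward induction with Nexon moving first.
- Std1: BR = Alpha, leader payoff -4.
- Std2: BR = Alpha, leader payoff 6.
- Std3: BR = Beta, leader payoff 7.
- Std4: BR = Beta, leader payoff 9.
- Std5: BR = Alpha, leader payoff 2.
Nexon's induced payoffs are -4, 6, 7, 9, 2, so Nexon commits to Std4. Subgame-perfect outcome: (Std4, Beta) with payoffs (9, 8).
Now find the simultaneous Nash equilibrium.
Nexon's best replies: Alpha→Std3; Beta→Std4.
Orbyt's best replies: Std1→Alpha; Std2→Alpha; Std3→Beta; Std4→Beta; Std5→Alpha.
The unique mutual best reply is (Std4, Beta), giving (9, 8).
Orbyt earns 8 sequentially versus 8 at the Nash outcome: unchanged.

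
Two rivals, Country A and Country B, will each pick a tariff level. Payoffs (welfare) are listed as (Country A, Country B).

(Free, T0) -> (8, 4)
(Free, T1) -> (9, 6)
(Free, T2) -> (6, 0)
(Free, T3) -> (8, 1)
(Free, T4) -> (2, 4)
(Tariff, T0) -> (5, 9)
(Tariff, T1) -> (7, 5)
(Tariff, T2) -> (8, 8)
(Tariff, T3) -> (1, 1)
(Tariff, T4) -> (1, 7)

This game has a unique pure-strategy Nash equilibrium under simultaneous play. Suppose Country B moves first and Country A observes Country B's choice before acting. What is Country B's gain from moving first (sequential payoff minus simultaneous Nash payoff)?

Backward induction with Country B moving first.
- T0 → Country A plays Free (best of 8, 5); Country B gets 4.
- T1 → Country A plays Free (best of 9, 7); Country B gets 6.
- T2 → Country A plays Tariff (best of 6, 8); Country B gets 8.
- T3 → Country A plays Free (best of 8, 1); Country B gets 1.
- T4 → Country A plays Free (best of 2, 1); Country B gets 4.
Country B's induced payoffs are 4, 6, 8, 1, 4, so Country B commits to T2. Subgame-perfect outcome: (Tariff, T2) with payoffs (8, 8).
Now find the simultaneous Nash equilibrium.
Country A's best replies: T0→Free; T1→Free; T2→Tariff; T3→Free; T4→Free.
Country B's best replies: Free→T1; Tariff→T0.
Only (Free, T1) has each player best-responding; Nash payoffs (9, 6).
Country B's commitment gain: 8 − 6 = 2.

2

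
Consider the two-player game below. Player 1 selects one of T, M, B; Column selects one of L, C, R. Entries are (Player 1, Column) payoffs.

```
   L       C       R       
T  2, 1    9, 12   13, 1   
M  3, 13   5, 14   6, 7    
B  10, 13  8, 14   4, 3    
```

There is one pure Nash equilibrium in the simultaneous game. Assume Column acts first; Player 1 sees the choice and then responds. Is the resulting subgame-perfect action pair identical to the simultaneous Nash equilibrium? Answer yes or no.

Work backward from Player 1's decision.
- L: BR = B, leader payoff 13.
- C: BR = T, leader payoff 12.
- R: BR = T, leader payoff 1.
Column's induced payoffs are 13, 12, 1, so Column commits to L. Subgame-perfect outcome: (B, L) with payoffs (10, 13).
Under simultaneous play:
Player 1's best replies: L→B; C→T; R→T.
Column's best replies: T→C; M→C; B→C.
The unique mutual best reply is (T, C), giving (9, 12).
Sequential outcome (B, L) differs from the Nash profile (T, C).

no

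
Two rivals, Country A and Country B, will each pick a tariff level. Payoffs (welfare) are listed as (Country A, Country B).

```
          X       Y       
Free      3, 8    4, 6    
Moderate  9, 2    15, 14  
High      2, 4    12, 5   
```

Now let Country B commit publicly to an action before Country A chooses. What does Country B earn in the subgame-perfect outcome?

Backward induction with Country B moving first.
- X → Country A plays Moderate (best of 3, 9, 2); Country B gets 2.
- Y → Country A plays Moderate (best of 4, 15, 12); Country B gets 14.
Maximizing over 2, 14, Country B chooses Y. Subgame-perfect outcome: (Moderate, Y) with payoffs (15, 14).

14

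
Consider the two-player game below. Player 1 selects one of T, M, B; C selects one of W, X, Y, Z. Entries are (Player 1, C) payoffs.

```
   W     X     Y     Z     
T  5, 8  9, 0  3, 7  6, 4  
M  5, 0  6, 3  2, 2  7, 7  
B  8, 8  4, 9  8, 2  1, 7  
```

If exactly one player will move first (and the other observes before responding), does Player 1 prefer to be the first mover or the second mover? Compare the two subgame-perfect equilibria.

second

If Player 1 leads: C's best replies are T→W, M→Z, B→X; Player 1's induced payoffs 5, 7, 4; outcome (M, Z), payoffs (7, 7).
If C leads: Player 1's best replies are W→B, X→T, Y→B, Z→M; C's induced payoffs 8, 0, 2, 7; outcome (B, W), payoffs (8, 8).
Player 1 gets 7 moving first and 8 moving second, so Player 1 prefers to move second.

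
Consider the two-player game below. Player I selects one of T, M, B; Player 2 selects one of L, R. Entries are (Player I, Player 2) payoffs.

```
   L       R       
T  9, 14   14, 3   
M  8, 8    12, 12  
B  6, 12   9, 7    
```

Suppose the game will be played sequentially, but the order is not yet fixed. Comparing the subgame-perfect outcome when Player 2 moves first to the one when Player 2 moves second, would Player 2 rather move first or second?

If Player I leads: Player 2's best replies are T→L, M→R, B→L; Player I's induced payoffs 9, 12, 6; outcome (M, R), payoffs (12, 12).
If Player 2 leads: Player I's best replies are L→T, R→T; Player 2's induced payoffs 14, 3; outcome (T, L), payoffs (9, 14).
Player 2 gets 14 moving first and 12 moving second, so Player 2 prefers to move first.

first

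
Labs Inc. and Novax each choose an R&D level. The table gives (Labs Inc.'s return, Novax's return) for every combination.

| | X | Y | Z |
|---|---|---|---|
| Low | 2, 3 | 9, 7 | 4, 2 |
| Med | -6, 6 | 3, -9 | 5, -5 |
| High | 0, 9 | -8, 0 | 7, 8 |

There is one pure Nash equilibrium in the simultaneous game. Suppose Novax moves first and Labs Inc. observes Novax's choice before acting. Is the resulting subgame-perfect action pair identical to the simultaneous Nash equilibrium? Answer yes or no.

Work backward from Labs Inc.'s decision.
- X: Labs Inc. compares 2, -6, 0 and picks Low; Novax would get 3.
- Y: Labs Inc. compares 9, 3, -8 and picks Low; Novax would get 7.
- Z: Labs Inc. compares 4, 5, 7 and picks High; Novax would get 8.
Maximizing over 3, 7, 8, Novax chooses Z. Subgame-perfect outcome: (High, Z) with payoffs (7, 8).
Under simultaneous play:
Labs Inc.'s best replies: X→Low; Y→Low; Z→High.
Novax's best replies: Low→Y; Med→X; High→X.
Only (Low, Y) has each player best-responding; Nash payoffs (9, 7).
Sequential outcome (High, Z) differs from the Nash profile (Low, Y).

no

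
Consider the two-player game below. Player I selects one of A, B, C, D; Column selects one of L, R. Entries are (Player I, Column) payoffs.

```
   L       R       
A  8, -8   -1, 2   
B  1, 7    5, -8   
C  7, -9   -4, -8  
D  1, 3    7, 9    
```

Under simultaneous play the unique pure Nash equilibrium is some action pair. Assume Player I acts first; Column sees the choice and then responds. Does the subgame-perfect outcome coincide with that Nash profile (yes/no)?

Work backward from Column's decision.
- A: BR = R, leader payoff -1.
- B: BR = L, leader payoff 1.
- C: BR = R, leader payoff -4.
- D: BR = R, leader payoff 7.
Player I's induced payoffs are -1, 1, -4, 7, so Player I commits to D. Subgame-perfect outcome: (D, R) with payoffs (7, 9).
For the simultaneous game, intersect best replies.
Player I's best replies: L→A; R→D.
Column's best replies: A→R; B→L; C→R; D→R.
The unique mutual best reply is (D, R), giving (7, 9).
Sequential outcome (D, R) coincides with the Nash profile (D, R).

yes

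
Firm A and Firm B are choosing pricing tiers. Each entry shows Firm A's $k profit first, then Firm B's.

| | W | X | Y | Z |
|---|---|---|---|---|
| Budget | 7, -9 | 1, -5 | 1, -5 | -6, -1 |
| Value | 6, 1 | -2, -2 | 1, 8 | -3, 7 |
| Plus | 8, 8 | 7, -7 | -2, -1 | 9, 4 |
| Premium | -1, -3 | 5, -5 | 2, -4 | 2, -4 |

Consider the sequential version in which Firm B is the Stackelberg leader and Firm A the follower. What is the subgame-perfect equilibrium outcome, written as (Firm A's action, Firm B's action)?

Firm A best-responds to each possible Firm B move:
- W: Firm A compares 7, 6, 8, -1 and picks Plus; Firm B would get 8.
- X: Firm A compares 1, -2, 7, 5 and picks Plus; Firm B would get -7.
- Y: Firm A compares 1, 1, -2, 2 and picks Premium; Firm B would get -4.
- Z: Firm A compares -6, -3, 9, 2 and picks Plus; Firm B would get 4.
Firm B's induced payoffs are 8, -7, -4, 4, so Firm B commits to W. Subgame-perfect outcome: (Plus, W) with payoffs (8, 8).

(Plus, W)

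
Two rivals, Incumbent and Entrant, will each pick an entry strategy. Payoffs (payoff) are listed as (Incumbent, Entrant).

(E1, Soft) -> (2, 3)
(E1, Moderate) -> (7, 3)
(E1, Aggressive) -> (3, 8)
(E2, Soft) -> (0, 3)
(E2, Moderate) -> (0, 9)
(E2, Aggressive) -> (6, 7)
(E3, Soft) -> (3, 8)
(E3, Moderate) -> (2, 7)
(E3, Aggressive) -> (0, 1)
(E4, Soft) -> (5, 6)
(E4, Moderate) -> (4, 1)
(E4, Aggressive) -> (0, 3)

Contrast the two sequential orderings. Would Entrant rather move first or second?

If Incumbent leads: Entrant's best replies are E1→Aggressive, E2→Moderate, E3→Soft, E4→Soft; Incumbent's induced payoffs 3, 0, 3, 5; outcome (E4, Soft), payoffs (5, 6).
If Entrant leads: Incumbent's best replies are Soft→E4, Moderate→E1, Aggressive→E2; Entrant's induced payoffs 6, 3, 7; outcome (E2, Aggressive), payoffs (6, 7).
Entrant gets 7 moving first and 6 moving second, so Entrant prefers to move first.

first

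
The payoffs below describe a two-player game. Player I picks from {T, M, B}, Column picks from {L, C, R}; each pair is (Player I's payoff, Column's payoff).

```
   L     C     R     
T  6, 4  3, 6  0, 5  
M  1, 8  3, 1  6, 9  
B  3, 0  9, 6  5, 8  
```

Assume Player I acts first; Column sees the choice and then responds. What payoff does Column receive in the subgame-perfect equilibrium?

Solve by backward induction (Player I leads).
- T: Column compares 4, 6, 5 and picks C; Player I would get 3.
- M: Column compares 8, 1, 9 and picks R; Player I would get 6.
- B: Column compares 0, 6, 8 and picks R; Player I would get 5.
Among 3, 6, 5, the best is 6 at M. Subgame-perfect outcome: (M, R) with payoffs (6, 9).

9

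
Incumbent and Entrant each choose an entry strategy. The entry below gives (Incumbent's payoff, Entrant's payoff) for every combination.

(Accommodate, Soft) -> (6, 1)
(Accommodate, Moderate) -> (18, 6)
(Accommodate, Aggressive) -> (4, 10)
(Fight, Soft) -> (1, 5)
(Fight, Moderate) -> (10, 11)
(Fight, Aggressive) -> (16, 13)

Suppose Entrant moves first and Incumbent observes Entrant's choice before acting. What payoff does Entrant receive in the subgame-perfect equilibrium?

13

Incumbent best-responds to each possible Entrant move:
- Soft: BR = Accommodate, leader payoff 1.
- Moderate: BR = Accommodate, leader payoff 6.
- Aggressive: BR = Fight, leader payoff 13.
Among 1, 6, 13, the best is 13 at Aggressive. Subgame-perfect outcome: (Fight, Aggressive) with payoffs (16, 13).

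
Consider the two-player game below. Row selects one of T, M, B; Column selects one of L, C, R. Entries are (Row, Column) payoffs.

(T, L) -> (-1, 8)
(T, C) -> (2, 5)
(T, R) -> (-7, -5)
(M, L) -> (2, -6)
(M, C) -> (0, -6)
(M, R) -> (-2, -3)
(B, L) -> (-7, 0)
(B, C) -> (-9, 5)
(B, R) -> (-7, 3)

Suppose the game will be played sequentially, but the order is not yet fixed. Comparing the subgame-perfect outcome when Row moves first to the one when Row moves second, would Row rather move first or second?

If Row leads: Column's best replies are T→L, M→R, B→C; Row's induced payoffs -1, -2, -9; outcome (T, L), payoffs (-1, 8).
If Column leads: Row's best replies are L→M, C→T, R→M; Column's induced payoffs -6, 5, -3; outcome (T, C), payoffs (2, 5).
Row gets -1 moving first and 2 moving second, so Row prefers to move second.

second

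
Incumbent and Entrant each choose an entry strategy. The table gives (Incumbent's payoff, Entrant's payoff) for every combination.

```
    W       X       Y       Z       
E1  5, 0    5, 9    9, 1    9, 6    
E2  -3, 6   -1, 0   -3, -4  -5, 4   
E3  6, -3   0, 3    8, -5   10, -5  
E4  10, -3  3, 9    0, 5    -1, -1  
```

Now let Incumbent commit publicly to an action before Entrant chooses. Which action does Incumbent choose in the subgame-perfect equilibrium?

E1

Work backward from Entrant's decision.
- E1 → Entrant plays X (best of 0, 9, 1, 6); Incumbent gets 5.
- E2 → Entrant plays W (best of 6, 0, -4, 4); Incumbent gets -3.
- E3 → Entrant plays X (best of -3, 3, -5, -5); Incumbent gets 0.
- E4 → Entrant plays X (best of -3, 9, 5, -1); Incumbent gets 3.
Maximizing over 5, -3, 0, 3, Incumbent chooses E1. Subgame-perfect outcome: (E1, X) with payoffs (5, 9).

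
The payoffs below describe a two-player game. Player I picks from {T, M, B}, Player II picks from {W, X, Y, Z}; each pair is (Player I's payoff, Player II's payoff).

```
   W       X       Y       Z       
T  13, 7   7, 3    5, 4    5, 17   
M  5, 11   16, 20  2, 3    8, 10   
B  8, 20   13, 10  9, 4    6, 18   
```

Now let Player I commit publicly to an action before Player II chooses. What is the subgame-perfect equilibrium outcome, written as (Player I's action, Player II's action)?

(M, X)

Player II best-responds to each possible Player I move:
- T → Player II plays Z (best of 7, 3, 4, 17); Player I gets 5.
- M → Player II plays X (best of 11, 20, 3, 10); Player I gets 16.
- B → Player II plays W (best of 20, 10, 4, 18); Player I gets 8.
Player I's induced payoffs are 5, 16, 8, so Player I commits to M. Subgame-perfect outcome: (M, X) with payoffs (16, 20).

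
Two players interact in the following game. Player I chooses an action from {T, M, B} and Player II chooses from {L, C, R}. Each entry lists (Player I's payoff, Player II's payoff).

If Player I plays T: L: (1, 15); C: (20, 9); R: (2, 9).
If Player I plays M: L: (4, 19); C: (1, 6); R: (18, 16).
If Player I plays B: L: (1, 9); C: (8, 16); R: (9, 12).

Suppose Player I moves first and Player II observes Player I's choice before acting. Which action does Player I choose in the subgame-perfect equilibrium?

Solve by backward induction (Player I leads).
- T: BR = L, leader payoff 1.
- M: BR = L, leader payoff 4.
- B: BR = C, leader payoff 8.
Player I's induced payoffs are 1, 4, 8, so Player I commits to B. Subgame-perfect outcome: (B, C) with payoffs (8, 16).

B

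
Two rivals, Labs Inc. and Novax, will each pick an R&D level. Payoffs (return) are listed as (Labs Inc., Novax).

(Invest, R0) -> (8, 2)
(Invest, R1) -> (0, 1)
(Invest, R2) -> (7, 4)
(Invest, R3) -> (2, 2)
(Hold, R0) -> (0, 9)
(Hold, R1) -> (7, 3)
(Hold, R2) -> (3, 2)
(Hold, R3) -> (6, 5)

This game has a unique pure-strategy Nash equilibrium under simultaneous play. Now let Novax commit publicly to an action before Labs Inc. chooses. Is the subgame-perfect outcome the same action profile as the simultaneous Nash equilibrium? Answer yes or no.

no

Backward induction with Novax moving first.
- R0 → Labs Inc. plays Invest (best of 8, 0); Novax gets 2.
- R1 → Labs Inc. plays Hold (best of 0, 7); Novax gets 3.
- R2 → Labs Inc. plays Invest (best of 7, 3); Novax gets 4.
- R3 → Labs Inc. plays Hold (best of 2, 6); Novax gets 5.
Novax's induced payoffs are 2, 3, 4, 5, so Novax commits to R3. Subgame-perfect outcome: (Hold, R3) with payoffs (6, 5).
Now find the simultaneous Nash equilibrium.
Labs Inc.'s best replies: R0→Invest; R1→Hold; R2→Invest; R3→Hold.
Novax's best replies: Invest→R2; Hold→R0.
The unique mutual best reply is (Invest, R2), giving (7, 4).
Sequential outcome (Hold, R3) differs from the Nash profile (Invest, R2).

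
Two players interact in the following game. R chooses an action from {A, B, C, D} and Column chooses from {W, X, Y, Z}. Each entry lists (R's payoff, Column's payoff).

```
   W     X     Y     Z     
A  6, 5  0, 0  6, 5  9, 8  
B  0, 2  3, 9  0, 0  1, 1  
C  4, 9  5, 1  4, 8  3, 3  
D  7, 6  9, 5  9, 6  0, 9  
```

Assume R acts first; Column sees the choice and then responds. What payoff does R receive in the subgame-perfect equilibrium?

9

Column best-responds to each possible R move:
- A: BR = Z, leader payoff 9.
- B: BR = X, leader payoff 3.
- C: BR = W, leader payoff 4.
- D: BR = Z, leader payoff 0.
R's induced payoffs are 9, 3, 4, 0, so R commits to A. Subgame-perfect outcome: (A, Z) with payoffs (9, 8).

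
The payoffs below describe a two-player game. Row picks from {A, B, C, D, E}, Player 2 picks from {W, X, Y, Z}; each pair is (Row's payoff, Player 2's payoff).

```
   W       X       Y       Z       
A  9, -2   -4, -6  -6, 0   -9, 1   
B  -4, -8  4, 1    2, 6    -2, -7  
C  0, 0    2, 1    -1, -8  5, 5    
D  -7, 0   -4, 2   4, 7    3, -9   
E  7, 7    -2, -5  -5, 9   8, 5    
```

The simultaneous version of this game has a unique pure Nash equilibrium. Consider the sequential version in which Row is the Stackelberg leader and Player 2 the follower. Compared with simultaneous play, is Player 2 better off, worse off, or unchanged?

worse off

Solve by backward induction (Row leads).
- A → Player 2 plays Z (best of -2, -6, 0, 1); Row gets -9.
- B → Player 2 plays Y (best of -8, 1, 6, -7); Row gets 2.
- C → Player 2 plays Z (best of 0, 1, -8, 5); Row gets 5.
- D → Player 2 plays Y (best of 0, 2, 7, -9); Row gets 4.
- E → Player 2 plays Y (best of 7, -5, 9, 5); Row gets -5.
Maximizing over -9, 2, 5, 4, -5, Row chooses C. Subgame-perfect outcome: (C, Z) with payoffs (5, 5).
Now find the simultaneous Nash equilibrium.
Row's best replies: W→A; X→B; Y→D; Z→E.
Player 2's best replies: A→Z; B→Y; C→Z; D→Y; E→Y.
The unique mutual best reply is (D, Y), giving (4, 7).
Player 2 earns 5 sequentially versus 7 at the Nash outcome: worse off.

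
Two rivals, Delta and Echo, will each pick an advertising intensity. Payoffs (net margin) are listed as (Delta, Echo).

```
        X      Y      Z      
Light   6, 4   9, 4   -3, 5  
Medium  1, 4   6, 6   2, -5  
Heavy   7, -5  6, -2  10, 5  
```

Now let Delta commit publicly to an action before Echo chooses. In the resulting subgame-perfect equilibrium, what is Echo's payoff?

Backward induction with Delta moving first.
- Light: Echo compares 4, 4, 5 and picks Z; Delta would get -3.
- Medium: Echo compares 4, 6, -5 and picks Y; Delta would get 6.
- Heavy: Echo compares -5, -2, 5 and picks Z; Delta would get 10.
Maximizing over -3, 6, 10, Delta chooses Heavy. Subgame-perfect outcome: (Heavy, Z) with payoffs (10, 5).

5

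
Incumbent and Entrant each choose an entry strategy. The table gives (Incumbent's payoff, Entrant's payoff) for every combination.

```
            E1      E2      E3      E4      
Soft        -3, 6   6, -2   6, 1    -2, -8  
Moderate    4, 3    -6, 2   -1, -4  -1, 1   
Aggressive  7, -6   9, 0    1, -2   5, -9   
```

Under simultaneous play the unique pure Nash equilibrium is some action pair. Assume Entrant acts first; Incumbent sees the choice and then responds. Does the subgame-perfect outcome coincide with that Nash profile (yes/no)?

no

Work backward from Incumbent's decision.
- E1: Incumbent compares -3, 4, 7 and picks Aggressive; Entrant would get -6.
- E2: Incumbent compares 6, -6, 9 and picks Aggressive; Entrant would get 0.
- E3: Incumbent compares 6, -1, 1 and picks Soft; Entrant would get 1.
- E4: Incumbent compares -2, -1, 5 and picks Aggressive; Entrant would get -9.
Among -6, 0, 1, -9, the best is 1 at E3. Subgame-perfect outcome: (Soft, E3) with payoffs (6, 1).
For the simultaneous game, intersect best replies.
Incumbent's best replies: E1→Aggressive; E2→Aggressive; E3→Soft; E4→Aggressive.
Entrant's best replies: Soft→E1; Moderate→E1; Aggressive→E2.
The unique mutual best reply is (Aggressive, E2), giving (9, 0).
Sequential outcome (Soft, E3) differs from the Nash profile (Aggressive, E2).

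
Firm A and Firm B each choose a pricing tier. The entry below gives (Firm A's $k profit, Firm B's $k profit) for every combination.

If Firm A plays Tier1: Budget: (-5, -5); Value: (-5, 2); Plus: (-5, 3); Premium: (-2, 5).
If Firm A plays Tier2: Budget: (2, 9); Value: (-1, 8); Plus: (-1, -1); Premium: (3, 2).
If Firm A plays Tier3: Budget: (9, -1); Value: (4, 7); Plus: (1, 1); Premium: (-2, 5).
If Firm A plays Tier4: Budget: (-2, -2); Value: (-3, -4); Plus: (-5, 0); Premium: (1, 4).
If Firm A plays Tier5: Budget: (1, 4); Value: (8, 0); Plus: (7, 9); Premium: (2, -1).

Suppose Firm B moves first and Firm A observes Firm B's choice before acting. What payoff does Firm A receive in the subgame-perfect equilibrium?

7

Solve by backward induction (Firm B leads).
- Budget: Firm A compares -5, 2, 9, -2, 1 and picks Tier3; Firm B would get -1.
- Value: Firm A compares -5, -1, 4, -3, 8 and picks Tier5; Firm B would get 0.
- Plus: Firm A compares -5, -1, 1, -5, 7 and picks Tier5; Firm B would get 9.
- Premium: Firm A compares -2, 3, -2, 1, 2 and picks Tier2; Firm B would get 2.
Among -1, 0, 9, 2, the best is 9 at Plus. Subgame-perfect outcome: (Tier5, Plus) with payoffs (7, 9).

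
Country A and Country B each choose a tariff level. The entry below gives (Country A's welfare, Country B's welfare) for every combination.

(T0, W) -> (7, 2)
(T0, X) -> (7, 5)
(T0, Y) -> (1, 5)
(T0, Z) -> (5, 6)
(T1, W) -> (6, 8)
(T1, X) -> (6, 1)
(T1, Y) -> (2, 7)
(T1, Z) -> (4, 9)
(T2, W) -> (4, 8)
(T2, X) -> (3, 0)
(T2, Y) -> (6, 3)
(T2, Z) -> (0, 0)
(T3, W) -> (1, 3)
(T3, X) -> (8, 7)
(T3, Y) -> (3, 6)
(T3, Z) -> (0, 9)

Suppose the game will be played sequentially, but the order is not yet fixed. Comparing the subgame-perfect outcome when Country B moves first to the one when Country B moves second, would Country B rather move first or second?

If Country A leads: Country B's best replies are T0→Z, T1→Z, T2→W, T3→Z; Country A's induced payoffs 5, 4, 4, 0; outcome (T0, Z), payoffs (5, 6).
If Country B leads: Country A's best replies are W→T0, X→T3, Y→T2, Z→T0; Country B's induced payoffs 2, 7, 3, 6; outcome (T3, X), payoffs (8, 7).
Country B gets 7 moving first and 6 moving second, so Country B prefers to move first.

first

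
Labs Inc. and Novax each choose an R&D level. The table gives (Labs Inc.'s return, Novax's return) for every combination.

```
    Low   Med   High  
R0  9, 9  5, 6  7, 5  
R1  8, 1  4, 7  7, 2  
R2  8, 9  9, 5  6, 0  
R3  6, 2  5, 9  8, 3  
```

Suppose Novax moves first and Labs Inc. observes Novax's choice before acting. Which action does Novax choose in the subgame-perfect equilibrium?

Backward induction with Novax moving first.
- Low: Labs Inc. compares 9, 8, 8, 6 and picks R0; Novax would get 9.
- Med: Labs Inc. compares 5, 4, 9, 5 and picks R2; Novax would get 5.
- High: Labs Inc. compares 7, 7, 6, 8 and picks R3; Novax would get 3.
Maximizing over 9, 5, 3, Novax chooses Low. Subgame-perfect outcome: (R0, Low) with payoffs (9, 9).

Low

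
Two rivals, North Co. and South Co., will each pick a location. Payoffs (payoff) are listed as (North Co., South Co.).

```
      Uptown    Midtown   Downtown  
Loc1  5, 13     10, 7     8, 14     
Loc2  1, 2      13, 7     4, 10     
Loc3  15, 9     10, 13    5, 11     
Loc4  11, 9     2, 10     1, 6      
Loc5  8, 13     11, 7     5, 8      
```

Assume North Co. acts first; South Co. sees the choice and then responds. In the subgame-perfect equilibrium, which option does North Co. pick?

Backward induction with North Co. moving first.
- Loc1 → South Co. plays Downtown (best of 13, 7, 14); North Co. gets 8.
- Loc2 → South Co. plays Downtown (best of 2, 7, 10); North Co. gets 4.
- Loc3 → South Co. plays Midtown (best of 9, 13, 11); North Co. gets 10.
- Loc4 → South Co. plays Midtown (best of 9, 10, 6); North Co. gets 2.
- Loc5 → South Co. plays Uptown (best of 13, 7, 8); North Co. gets 8.
Maximizing over 8, 4, 10, 2, 8, North Co. chooses Loc3. Subgame-perfect outcome: (Loc3, Midtown) with payoffs (10, 13).

Loc3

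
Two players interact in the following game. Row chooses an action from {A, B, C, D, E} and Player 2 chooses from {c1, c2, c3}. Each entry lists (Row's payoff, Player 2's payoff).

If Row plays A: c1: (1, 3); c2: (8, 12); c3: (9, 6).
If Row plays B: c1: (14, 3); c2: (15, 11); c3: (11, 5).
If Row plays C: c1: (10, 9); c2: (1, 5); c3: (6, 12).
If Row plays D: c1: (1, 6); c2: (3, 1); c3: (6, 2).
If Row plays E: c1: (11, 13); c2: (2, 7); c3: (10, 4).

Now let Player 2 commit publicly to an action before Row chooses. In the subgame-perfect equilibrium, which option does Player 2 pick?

c2

Work backward from Row's decision.
- c1 → Row plays B (best of 1, 14, 10, 1, 11); Player 2 gets 3.
- c2 → Row plays B (best of 8, 15, 1, 3, 2); Player 2 gets 11.
- c3 → Row plays B (best of 9, 11, 6, 6, 10); Player 2 gets 5.
Maximizing over 3, 11, 5, Player 2 chooses c2. Subgame-perfect outcome: (B, c2) with payoffs (15, 11).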